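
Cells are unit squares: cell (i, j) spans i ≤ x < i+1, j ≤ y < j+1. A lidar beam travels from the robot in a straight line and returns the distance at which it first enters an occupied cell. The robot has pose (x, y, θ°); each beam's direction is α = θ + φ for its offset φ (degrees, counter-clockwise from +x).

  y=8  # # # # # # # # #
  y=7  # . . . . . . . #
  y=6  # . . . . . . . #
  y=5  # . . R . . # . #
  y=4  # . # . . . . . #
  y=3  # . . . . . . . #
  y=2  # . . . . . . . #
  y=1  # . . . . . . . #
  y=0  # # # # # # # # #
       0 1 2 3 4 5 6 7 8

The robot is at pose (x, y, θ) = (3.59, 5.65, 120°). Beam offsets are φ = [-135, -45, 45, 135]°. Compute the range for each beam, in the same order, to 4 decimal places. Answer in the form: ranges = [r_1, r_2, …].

ranges = [2.4950, 2.4329, 2.6814, 4.8140]

beam 1: φ=-135°, α=345°
  direction (0.9659, -0.2588); cell (3,5); t to first gridline: x 0.4245, y 2.5114 (then +1.0353 / +3.8637)
    (4,5) via x @ 0.4245
    (5,5) via x @ 1.4597
    (6,5) via x @ 2.4950  # hit
  → r_1 = 2.4950
beam 2: φ=-45°, α=75°
  direction (0.2588, 0.9659); cell (3,5); t to first gridline: x 1.5841, y 0.3623 (then +3.8637 / +1.0353)
    (3,6) via y @ 0.3623
    (3,7) via y @ 1.3976
    (4,7) via x @ 1.5841
    (4,8) via y @ 2.4329  # hit
  → r_2 = 2.4329
beam 3: φ=45°, α=165°
  direction (-0.9659, 0.2588); cell (3,5); t to first gridline: x 0.6108, y 1.3523 (then +1.0353 / +3.8637)
    (2,5) via x @ 0.6108
    (2,6) via y @ 1.3523
    (1,6) via x @ 1.6461
    (0,6) via x @ 2.6814  # hit
  → r_3 = 2.6814
beam 4: φ=135°, α=255°
  direction (-0.2588, -0.9659); cell (3,5); t to first gridline: x 2.2796, y 0.6729 (then +3.8637 / +1.0353)
    (3,4) via y @ 0.6729
    (3,3) via y @ 1.7082
    (2,3) via x @ 2.2796
    (2,2) via y @ 2.7435
    (2,1) via y @ 3.7788
    (2,0) via y @ 4.8140  # hit
  → r_4 = 4.8140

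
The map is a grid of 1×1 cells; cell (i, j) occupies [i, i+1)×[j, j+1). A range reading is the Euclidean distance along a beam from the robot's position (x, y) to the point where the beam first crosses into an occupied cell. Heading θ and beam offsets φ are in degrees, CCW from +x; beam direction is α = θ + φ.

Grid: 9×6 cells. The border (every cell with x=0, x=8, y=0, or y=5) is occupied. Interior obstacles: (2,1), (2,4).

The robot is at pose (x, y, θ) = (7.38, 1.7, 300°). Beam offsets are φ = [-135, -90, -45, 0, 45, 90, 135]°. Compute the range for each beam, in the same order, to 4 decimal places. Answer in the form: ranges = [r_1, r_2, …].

beam 1: φ=-135°, α=165°
  dir = (cos 165°, sin 165°) = (-0.9659, 0.2588); from cell (7,1)
  next x-line at t=0.3934, next y-line at t=1.1591; Δt_x=1.0353, Δt_y=3.8637
    x: enter (6,1) at t=0.3934
    y: enter (6,2) at t=1.1591
    x: enter (5,2) at t=1.4287
    x: enter (4,2) at t=2.4640
    x: enter (3,2) at t=3.4992
    x: enter (2,2) at t=4.5345
    y: enter (2,3) at t=5.0228
    x: enter (1,3) at t=5.5698
    x: enter (0,3) at t=6.6051 ← occupied
  → r_1 = 6.6051
beam 2: φ=-90°, α=210°
  dir = (cos 210°, sin 210°) = (-0.8660, -0.5000); from cell (7,1)
  next x-line at t=0.4388, next y-line at t=1.4000; Δt_x=1.1547, Δt_y=2.0000
    x: enter (6,1) at t=0.4388
    y: enter (6,0) at t=1.4000 ← occupied
  → r_2 = 1.4000
beam 3: φ=-45°, α=255°
  dir = (cos 255°, sin 255°) = (-0.2588, -0.9659); from cell (7,1)
  next x-line at t=1.4682, next y-line at t=0.7247; Δt_x=3.8637, Δt_y=1.0353
    y: enter (7,0) at t=0.7247 ← occupied
  → r_3 = 0.7247
beam 4: φ=0°, α=300°
  dir = (cos 300°, sin 300°) = (0.5000, -0.8660); from cell (7,1)
  next x-line at t=1.2400, next y-line at t=0.8083; Δt_x=2.0000, Δt_y=1.1547
    y: enter (7,0) at t=0.8083 ← occupied
  → r_4 = 0.8083
beam 5: φ=45°, α=345°
  dir = (cos 345°, sin 345°) = (0.9659, -0.2588); from cell (7,1)
  next x-line at t=0.6419, next y-line at t=2.7046; Δt_x=1.0353, Δt_y=3.8637
    x: enter (8,1) at t=0.6419 ← occupied
  → r_5 = 0.6419
beam 6: φ=90°, α=30°
  dir = (cos 30°, sin 30°) = (0.8660, 0.5000); from cell (7,1)
  next x-line at t=0.7159, next y-line at t=0.6000; Δt_x=1.1547, Δt_y=2.0000
    y: enter (7,2) at t=0.6000
    x: enter (8,2) at t=0.7159 ← occupied
  → r_6 = 0.7159
beam 7: φ=135°, α=75°
  dir = (cos 75°, sin 75°) = (0.2588, 0.9659); from cell (7,1)
  next x-line at t=2.3955, next y-line at t=0.3106; Δt_x=3.8637, Δt_y=1.0353
    y: enter (7,2) at t=0.3106
    y: enter (7,3) at t=1.3459
    y: enter (7,4) at t=2.3811
    x: enter (8,4) at t=2.3955 ← occupied
  → r_7 = 2.3955

ranges = [6.6051, 1.4000, 0.7247, 0.8083, 0.6419, 0.7159, 2.3955]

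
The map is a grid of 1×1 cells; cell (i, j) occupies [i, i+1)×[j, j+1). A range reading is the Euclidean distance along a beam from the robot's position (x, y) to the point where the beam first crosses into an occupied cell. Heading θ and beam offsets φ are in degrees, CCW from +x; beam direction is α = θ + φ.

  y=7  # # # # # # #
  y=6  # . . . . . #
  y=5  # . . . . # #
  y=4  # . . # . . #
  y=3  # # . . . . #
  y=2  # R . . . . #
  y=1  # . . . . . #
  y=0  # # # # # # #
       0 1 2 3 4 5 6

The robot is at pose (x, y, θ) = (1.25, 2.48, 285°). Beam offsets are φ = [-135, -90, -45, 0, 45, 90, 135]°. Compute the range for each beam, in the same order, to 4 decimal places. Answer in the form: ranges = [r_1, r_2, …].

ranges = [0.2887, 0.2588, 0.5000, 1.5322, 2.9600, 4.9176, 0.6004]

beam 1: φ=-135°, α=150°
  cosα=-0.8660 sinα=0.5000 | (1,2) | tMaxX 0.2887 tMaxY 1.0400 | tΔX 1.1547 tΔY 2.0000
    t=0.2887 [x] (0,2) — stop
  → r_1 = 0.2887
beam 2: φ=-90°, α=195°
  cosα=-0.9659 sinα=-0.2588 | (1,2) | tMaxX 0.2588 tMaxY 1.8546 | tΔX 1.0353 tΔY 3.8637
    t=0.2588 [x] (0,2) — stop
  → r_2 = 0.2588
beam 3: φ=-45°, α=240°
  cosα=-0.5000 sinα=-0.8660 | (1,2) | tMaxX 0.5000 tMaxY 0.5543 | tΔX 2.0000 tΔY 1.1547
    t=0.5000 [x] (0,2) — stop
  → r_3 = 0.5000
beam 4: φ=0°, α=285°
  cosα=0.2588 sinα=-0.9659 | (1,2) | tMaxX 2.8978 tMaxY 0.4969 | tΔX 3.8637 tΔY 1.0353
    t=0.4969 [y] (1,1)
    t=1.5322 [y] (1,0) — stop
  → r_4 = 1.5322
beam 5: φ=45°, α=330°
  cosα=0.8660 sinα=-0.5000 | (1,2) | tMaxX 0.8660 tMaxY 0.9600 | tΔX 1.1547 tΔY 2.0000
    t=0.8660 [x] (2,2)
    t=0.9600 [y] (2,1)
    t=2.0207 [x] (3,1)
    t=2.9600 [y] (3,0) — stop
  → r_5 = 2.9600
beam 6: φ=90°, α=15°
  cosα=0.9659 sinα=0.2588 | (1,2) | tMaxX 0.7765 tMaxY 2.0091 | tΔX 1.0353 tΔY 3.8637
    t=0.7765 [x] (2,2)
    t=1.8117 [x] (3,2)
    t=2.0091 [y] (3,3)
    t=2.8470 [x] (4,3)
    t=3.8823 [x] (5,3)
    t=4.9176 [x] (6,3) — stop
  → r_6 = 4.9176
beam 7: φ=135°, α=60°
  cosα=0.5000 sinα=0.8660 | (1,2) | tMaxX 1.5000 tMaxY 0.6004 | tΔX 2.0000 tΔY 1.1547
    t=0.6004 [y] (1,3) — stop
  → r_7 = 0.6004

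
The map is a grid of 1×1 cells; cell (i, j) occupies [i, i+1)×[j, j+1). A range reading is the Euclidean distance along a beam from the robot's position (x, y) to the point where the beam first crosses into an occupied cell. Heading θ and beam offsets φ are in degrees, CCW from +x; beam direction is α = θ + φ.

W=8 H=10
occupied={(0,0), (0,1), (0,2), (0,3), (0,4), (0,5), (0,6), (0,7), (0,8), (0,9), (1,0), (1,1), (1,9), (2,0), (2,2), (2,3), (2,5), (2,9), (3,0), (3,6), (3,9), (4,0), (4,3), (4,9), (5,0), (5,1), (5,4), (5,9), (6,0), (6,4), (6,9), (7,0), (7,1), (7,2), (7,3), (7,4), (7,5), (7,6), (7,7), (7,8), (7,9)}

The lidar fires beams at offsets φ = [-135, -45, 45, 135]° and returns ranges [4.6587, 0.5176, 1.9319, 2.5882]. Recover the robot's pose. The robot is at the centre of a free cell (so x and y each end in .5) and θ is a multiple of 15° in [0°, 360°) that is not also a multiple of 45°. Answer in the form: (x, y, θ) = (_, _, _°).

(x, y, θ) = (1.5, 4.5, 210°)

Candidates: 39 free-cell centres × 16 headings = 624 poses. Raycast each; keep the one whose scan matches to 4 dp.
  (3.5, 1.5, 300°): beam 1 = 1.5529 ≠ 4.6587 ✗
  (4.5, 2.5, 30°): beam 1 = 1.5529 ≠ 4.6587 ✗
  (1.5, 3.5, 15°): beam 1 = 1.0000 ≠ 4.6587 ✗
  (4.5, 6.5, 300°): beam 1 = 0.5176 ≠ 4.6587 ✗
  …
  (1.5, 4.5, 210°): r_1=4.6587, r_2=0.5176, r_3=1.9319, r_4=2.5882 — all match ✓
Only this pose fits every beam.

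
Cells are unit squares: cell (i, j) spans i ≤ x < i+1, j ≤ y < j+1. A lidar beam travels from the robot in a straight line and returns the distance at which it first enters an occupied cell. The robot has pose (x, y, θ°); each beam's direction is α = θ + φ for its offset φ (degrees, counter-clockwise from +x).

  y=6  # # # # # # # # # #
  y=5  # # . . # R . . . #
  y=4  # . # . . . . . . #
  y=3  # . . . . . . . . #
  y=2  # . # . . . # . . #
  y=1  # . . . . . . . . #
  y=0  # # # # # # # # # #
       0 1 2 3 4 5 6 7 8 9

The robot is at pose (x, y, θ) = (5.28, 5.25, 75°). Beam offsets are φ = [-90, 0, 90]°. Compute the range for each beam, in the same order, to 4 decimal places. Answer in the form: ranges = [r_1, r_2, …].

beam 1: φ=-90°, α=345°
  d=(0.9659,-0.2588)  start (5,5)  tX=0.7454 tY=0.9659  stride 1/|dx|=1.0353 1/|dy|=3.8637
    cross x-line → (6,5), t=0.7454
    cross y-line → (6,4), t=0.9659
    cross x-line → (7,4), t=1.7807
    cross x-line → (8,4), t=2.8160
    cross x-line → (9,4), t=3.8512 (wall)
  → r_1 = 3.8512
beam 2: φ=0°, α=75°
  d=(0.2588,0.9659)  start (5,5)  tX=2.7819 tY=0.7765  stride 1/|dx|=3.8637 1/|dy|=1.0353
    cross y-line → (5,6), t=0.7765 (wall)
  → r_2 = 0.7765
beam 3: φ=90°, α=165°
  d=(-0.9659,0.2588)  start (5,5)  tX=0.2899 tY=2.8978  stride 1/|dx|=1.0353 1/|dy|=3.8637
    cross x-line → (4,5), t=0.2899 (wall)
  → r_3 = 0.2899

ranges = [3.8512, 0.7765, 0.2899]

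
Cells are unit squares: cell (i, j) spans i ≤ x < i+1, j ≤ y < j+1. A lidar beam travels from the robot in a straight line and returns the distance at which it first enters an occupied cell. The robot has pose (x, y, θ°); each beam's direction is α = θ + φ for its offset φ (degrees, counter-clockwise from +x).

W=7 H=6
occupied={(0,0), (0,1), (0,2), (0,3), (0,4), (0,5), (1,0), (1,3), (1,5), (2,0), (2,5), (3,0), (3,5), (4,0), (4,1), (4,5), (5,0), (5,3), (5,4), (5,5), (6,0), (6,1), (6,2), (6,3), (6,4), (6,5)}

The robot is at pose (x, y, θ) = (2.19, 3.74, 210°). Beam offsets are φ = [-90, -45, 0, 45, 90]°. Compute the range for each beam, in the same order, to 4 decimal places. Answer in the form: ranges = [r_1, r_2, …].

ranges = [1.4549, 0.1967, 0.2194, 0.7341, 3.1639]

beam 1: φ=-90°, α=120°
  cosα=-0.5000 sinα=0.8660 | (2,3) | tMaxX 0.3800 tMaxY 0.3002 | tΔX 2.0000 tΔY 1.1547
    t=0.3002 [y] (2,4)
    t=0.3800 [x] (1,4)
    t=1.4549 [y] (1,5) — stop
  → r_1 = 1.4549
beam 2: φ=-45°, α=165°
  cosα=-0.9659 sinα=0.2588 | (2,3) | tMaxX 0.1967 tMaxY 1.0046 | tΔX 1.0353 tΔY 3.8637
    t=0.1967 [x] (1,3) — stop
  → r_2 = 0.1967
beam 3: φ=0°, α=210°
  cosα=-0.8660 sinα=-0.5000 | (2,3) | tMaxX 0.2194 tMaxY 1.4800 | tΔX 1.1547 tΔY 2.0000
    t=0.2194 [x] (1,3) — stop
  → r_3 = 0.2194
beam 4: φ=45°, α=255°
  cosα=-0.2588 sinα=-0.9659 | (2,3) | tMaxX 0.7341 tMaxY 0.7661 | tΔX 3.8637 tΔY 1.0353
    t=0.7341 [x] (1,3) — stop
  → r_4 = 0.7341
beam 5: φ=90°, α=300°
  cosα=0.5000 sinα=-0.8660 | (2,3) | tMaxX 1.6200 tMaxY 0.8545 | tΔX 2.0000 tΔY 1.1547
    t=0.8545 [y] (2,2)
    t=1.6200 [x] (3,2)
    t=2.0092 [y] (3,1)
    t=3.1639 [y] (3,0) — stop
  → r_5 = 3.1639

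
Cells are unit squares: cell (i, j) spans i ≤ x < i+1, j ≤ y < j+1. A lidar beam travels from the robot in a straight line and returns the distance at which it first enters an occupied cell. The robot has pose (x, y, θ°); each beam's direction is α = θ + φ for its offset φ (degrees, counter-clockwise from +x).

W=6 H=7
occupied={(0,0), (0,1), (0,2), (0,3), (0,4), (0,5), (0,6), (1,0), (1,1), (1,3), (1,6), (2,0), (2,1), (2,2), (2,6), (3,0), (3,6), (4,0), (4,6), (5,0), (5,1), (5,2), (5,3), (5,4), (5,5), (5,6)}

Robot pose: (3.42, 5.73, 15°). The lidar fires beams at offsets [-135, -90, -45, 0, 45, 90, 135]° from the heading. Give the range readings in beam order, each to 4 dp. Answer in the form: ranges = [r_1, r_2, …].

beam 1: φ=-135°, α=240°
  cosα=-0.5000 sinα=-0.8660 | (3,5) | tMaxX 0.8400 tMaxY 0.8429 | tΔX 2.0000 tΔY 1.1547
    t=0.8400 [x] (2,5)
    t=0.8429 [y] (2,4)
    t=1.9976 [y] (2,3)
    t=2.8400 [x] (1,3) — stop
  → r_1 = 2.8400
beam 2: φ=-90°, α=285°
  cosα=0.2588 sinα=-0.9659 | (3,5) | tMaxX 2.2409 tMaxY 0.7558 | tΔX 3.8637 tΔY 1.0353
    t=0.7558 [y] (3,4)
    t=1.7910 [y] (3,3)
    t=2.2409 [x] (4,3)
    t=2.8263 [y] (4,2)
    t=3.8616 [y] (4,1)
    t=4.8969 [y] (4,0) — stop
  → r_2 = 4.8969
beam 3: φ=-45°, α=330°
  cosα=0.8660 sinα=-0.5000 | (3,5) | tMaxX 0.6697 tMaxY 1.4600 | tΔX 1.1547 tΔY 2.0000
    t=0.6697 [x] (4,5)
    t=1.4600 [y] (4,4)
    t=1.8244 [x] (5,4) — stop
  → r_3 = 1.8244
beam 4: φ=0°, α=15°
  cosα=0.9659 sinα=0.2588 | (3,5) | tMaxX 0.6005 tMaxY 1.0432 | tΔX 1.0353 tΔY 3.8637
    t=0.6005 [x] (4,5)
    t=1.0432 [y] (4,6) — stop
  → r_4 = 1.0432
beam 5: φ=45°, α=60°
  cosα=0.5000 sinα=0.8660 | (3,5) | tMaxX 1.1600 tMaxY 0.3118 | tΔX 2.0000 tΔY 1.1547
    t=0.3118 [y] (3,6) — stop
  → r_5 = 0.3118
beam 6: φ=90°, α=105°
  cosα=-0.2588 sinα=0.9659 | (3,5) | tMaxX 1.6228 tMaxY 0.2795 | tΔX 3.8637 tΔY 1.0353
    t=0.2795 [y] (3,6) — stop
  → r_6 = 0.2795
beam 7: φ=135°, α=150°
  cosα=-0.8660 sinα=0.5000 | (3,5) | tMaxX 0.4850 tMaxY 0.5400 | tΔX 1.1547 tΔY 2.0000
    t=0.4850 [x] (2,5)
    t=0.5400 [y] (2,6) — stop
  → r_7 = 0.5400

ranges = [2.8400, 4.8969, 1.8244, 1.0432, 0.3118, 0.2795, 0.5400]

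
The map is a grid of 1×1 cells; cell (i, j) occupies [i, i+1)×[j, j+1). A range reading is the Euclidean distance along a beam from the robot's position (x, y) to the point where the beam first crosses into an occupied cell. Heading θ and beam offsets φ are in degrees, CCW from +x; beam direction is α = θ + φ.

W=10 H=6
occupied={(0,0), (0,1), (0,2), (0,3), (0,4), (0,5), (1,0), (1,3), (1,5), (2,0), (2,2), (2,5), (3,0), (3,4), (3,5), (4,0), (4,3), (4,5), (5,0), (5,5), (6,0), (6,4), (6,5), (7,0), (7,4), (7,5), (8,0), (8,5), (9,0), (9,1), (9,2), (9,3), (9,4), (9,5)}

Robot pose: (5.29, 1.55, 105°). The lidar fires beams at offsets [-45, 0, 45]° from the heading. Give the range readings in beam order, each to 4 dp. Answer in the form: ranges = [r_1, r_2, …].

ranges = [2.8290, 1.5012, 2.6443]

beam 1: φ=-45°, α=60°
  dir = (cos 60°, sin 60°) = (0.5000, 0.8660); from cell (5,1)
  next x-line at t=1.4200, next y-line at t=0.5196; Δt_x=2.0000, Δt_y=1.1547
    y: enter (5,2) at t=0.5196
    x: enter (6,2) at t=1.4200
    y: enter (6,3) at t=1.6743
    y: enter (6,4) at t=2.8290 ← occupied
  → r_1 = 2.8290
beam 2: φ=0°, α=105°
  dir = (cos 105°, sin 105°) = (-0.2588, 0.9659); from cell (5,1)
  next x-line at t=1.1205, next y-line at t=0.4659; Δt_x=3.8637, Δt_y=1.0353
    y: enter (5,2) at t=0.4659
    x: enter (4,2) at t=1.1205
    y: enter (4,3) at t=1.5012 ← occupied
  → r_2 = 1.5012
beam 3: φ=45°, α=150°
  dir = (cos 150°, sin 150°) = (-0.8660, 0.5000); from cell (5,1)
  next x-line at t=0.3349, next y-line at t=0.9000; Δt_x=1.1547, Δt_y=2.0000
    x: enter (4,1) at t=0.3349
    y: enter (4,2) at t=0.9000
    x: enter (3,2) at t=1.4896
    x: enter (2,2) at t=2.6443 ← occupied
  → r_3 = 2.6443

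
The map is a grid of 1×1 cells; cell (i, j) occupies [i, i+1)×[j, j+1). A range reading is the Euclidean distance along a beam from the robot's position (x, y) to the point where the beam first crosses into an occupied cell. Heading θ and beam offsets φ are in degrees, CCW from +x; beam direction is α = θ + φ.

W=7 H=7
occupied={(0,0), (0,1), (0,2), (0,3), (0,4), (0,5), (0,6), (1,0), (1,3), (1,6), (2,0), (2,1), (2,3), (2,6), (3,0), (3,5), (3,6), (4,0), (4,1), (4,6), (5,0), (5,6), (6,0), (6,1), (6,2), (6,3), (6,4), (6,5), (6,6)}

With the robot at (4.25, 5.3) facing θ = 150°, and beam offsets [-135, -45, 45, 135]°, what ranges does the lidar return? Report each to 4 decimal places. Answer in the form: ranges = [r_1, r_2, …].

ranges = [1.8117, 0.7247, 0.2588, 4.4517]

beam 1: φ=-135°, α=15°
  dir = (cos 15°, sin 15°) = (0.9659, 0.2588); from cell (4,5)
  next x-line at t=0.7765, next y-line at t=2.7046; Δt_x=1.0353, Δt_y=3.8637
    x: enter (5,5) at t=0.7765
    x: enter (6,5) at t=1.8117 ← occupied
  → r_1 = 1.8117
beam 2: φ=-45°, α=105°
  dir = (cos 105°, sin 105°) = (-0.2588, 0.9659); from cell (4,5)
  next x-line at t=0.9659, next y-line at t=0.7247; Δt_x=3.8637, Δt_y=1.0353
    y: enter (4,6) at t=0.7247 ← occupied
  → r_2 = 0.7247
beam 3: φ=45°, α=195°
  dir = (cos 195°, sin 195°) = (-0.9659, -0.2588); from cell (4,5)
  next x-line at t=0.2588, next y-line at t=1.1591; Δt_x=1.0353, Δt_y=3.8637
    x: enter (3,5) at t=0.2588 ← occupied
  → r_3 = 0.2588
beam 4: φ=135°, α=285°
  dir = (cos 285°, sin 285°) = (0.2588, -0.9659); from cell (4,5)
  next x-line at t=2.8978, next y-line at t=0.3106; Δt_x=3.8637, Δt_y=1.0353
    y: enter (4,4) at t=0.3106
    y: enter (4,3) at t=1.3459
    y: enter (4,2) at t=2.3811
    x: enter (5,2) at t=2.8978
    y: enter (5,1) at t=3.4164
    y: enter (5,0) at t=4.4517 ← occupied
  → r_4 = 4.4517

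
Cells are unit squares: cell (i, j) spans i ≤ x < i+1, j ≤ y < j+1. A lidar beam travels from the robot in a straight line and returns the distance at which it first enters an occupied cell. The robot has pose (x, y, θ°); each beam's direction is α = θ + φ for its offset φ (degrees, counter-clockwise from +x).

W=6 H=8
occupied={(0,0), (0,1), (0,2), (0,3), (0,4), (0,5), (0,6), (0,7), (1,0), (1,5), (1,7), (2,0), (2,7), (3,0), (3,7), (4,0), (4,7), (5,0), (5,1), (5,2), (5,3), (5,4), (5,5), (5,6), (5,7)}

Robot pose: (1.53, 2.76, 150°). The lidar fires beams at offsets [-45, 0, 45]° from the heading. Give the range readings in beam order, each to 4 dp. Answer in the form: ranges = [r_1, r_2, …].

ranges = [2.0478, 0.6120, 0.5487]

beam 1: φ=-45°, α=105°
  direction (-0.2588, 0.9659); cell (1,2); t to first gridline: x 2.0478, y 0.2485 (then +3.8637 / +1.0353)
    (1,3) via y @ 0.2485
    (1,4) via y @ 1.2837
    (0,4) via x @ 2.0478  # hit
  → r_1 = 2.0478
beam 2: φ=0°, α=150°
  direction (-0.8660, 0.5000); cell (1,2); t to first gridline: x 0.6120, y 0.4800 (then +1.1547 / +2.0000)
    (1,3) via y @ 0.4800
    (0,3) via x @ 0.6120  # hit
  → r_2 = 0.6120
beam 3: φ=45°, α=195°
  direction (-0.9659, -0.2588); cell (1,2); t to first gridline: x 0.5487, y 2.9364 (then +1.0353 / +3.8637)
    (0,2) via x @ 0.5487  # hit
  → r_3 = 0.5487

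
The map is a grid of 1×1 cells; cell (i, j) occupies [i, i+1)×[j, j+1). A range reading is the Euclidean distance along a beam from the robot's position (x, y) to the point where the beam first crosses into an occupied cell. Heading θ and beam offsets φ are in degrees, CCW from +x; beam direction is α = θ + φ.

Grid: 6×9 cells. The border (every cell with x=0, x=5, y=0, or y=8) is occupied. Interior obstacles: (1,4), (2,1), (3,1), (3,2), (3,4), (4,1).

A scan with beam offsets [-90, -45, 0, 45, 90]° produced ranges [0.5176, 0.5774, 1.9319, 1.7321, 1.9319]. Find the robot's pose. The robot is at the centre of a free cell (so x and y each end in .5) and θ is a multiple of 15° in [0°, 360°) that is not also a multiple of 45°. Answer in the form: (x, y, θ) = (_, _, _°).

Candidates: 22 free-cell centres × 16 headings = 352 poses. Raycast each; keep the one whose scan matches to 4 dp.
  (4.5, 3.5, 195°): beam 1 = 4.6587 ≠ 0.5176 ✗
  (2.5, 6.5, 255°): beam 1 = 1.5529 ≠ 0.5176 ✗
  (1.5, 1.5, 255°): beam 3 = 0.5176 ≠ 1.9319 ✗
  (2.5, 5.5, 210°): beam 1 = 2.8868 ≠ 0.5176 ✗
  …
  (1.5, 3.5, 255°): r_1=0.5176, r_2=0.5774, r_3=1.9319, r_4=1.7321, r_5=1.9319 — all match ✓
Unique over the lattice → pose = (1.5, 3.5, 255°).

(x, y, θ) = (1.5, 3.5, 255°)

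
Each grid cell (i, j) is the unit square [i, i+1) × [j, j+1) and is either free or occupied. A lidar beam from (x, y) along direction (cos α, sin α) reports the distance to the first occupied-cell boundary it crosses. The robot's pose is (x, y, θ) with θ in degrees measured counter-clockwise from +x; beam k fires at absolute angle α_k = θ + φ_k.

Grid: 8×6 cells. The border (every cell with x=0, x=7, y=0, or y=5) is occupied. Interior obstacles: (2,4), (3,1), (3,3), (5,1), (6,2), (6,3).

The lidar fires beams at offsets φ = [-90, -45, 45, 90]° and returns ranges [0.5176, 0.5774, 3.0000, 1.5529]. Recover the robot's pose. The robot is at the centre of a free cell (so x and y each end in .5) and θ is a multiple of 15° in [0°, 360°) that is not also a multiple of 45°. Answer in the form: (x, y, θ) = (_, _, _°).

(x, y, θ) = (2.5, 1.5, 75°)

Candidates: 18 free-cell centres × 16 headings = 288 poses. Raycast each; keep the one whose scan matches to 4 dp.
  (4.5, 2.5, 300°): beam 1 = 1.0000 ≠ 0.5176 ✗
  (1.5, 2.5, 195°): beam 1 = 1.9319 ≠ 0.5176 ✗
  (5.5, 3.5, 210°): beam 1 = 1.7321 ≠ 0.5176 ✗
  (6.5, 4.5, 300°): beam 1 = 2.8868 ≠ 0.5176 ✗
  (3.5, 2.5, 120°): beam 1 = 2.8868 ≠ 0.5176 ✗
  …
  (2.5, 1.5, 75°): r_1=0.5176, r_2=0.5774, r_3=3.0000, r_4=1.5529 — all match ✓
Only this pose fits every beam.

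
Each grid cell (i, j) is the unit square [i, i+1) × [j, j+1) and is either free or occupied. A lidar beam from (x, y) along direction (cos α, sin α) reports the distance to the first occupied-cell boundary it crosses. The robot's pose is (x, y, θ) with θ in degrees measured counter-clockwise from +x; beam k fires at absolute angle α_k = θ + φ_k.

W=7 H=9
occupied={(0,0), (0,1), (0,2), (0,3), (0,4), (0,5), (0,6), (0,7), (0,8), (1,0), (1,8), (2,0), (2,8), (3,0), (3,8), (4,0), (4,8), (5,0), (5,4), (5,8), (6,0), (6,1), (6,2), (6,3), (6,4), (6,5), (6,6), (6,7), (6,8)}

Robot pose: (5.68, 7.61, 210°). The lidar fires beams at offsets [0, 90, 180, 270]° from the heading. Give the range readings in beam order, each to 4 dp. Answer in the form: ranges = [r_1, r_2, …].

beam 1: φ=0°, α=210°
  cosα=-0.8660 sinα=-0.5000 | (5,7) | tMaxX 0.7852 tMaxY 1.2200 | tΔX 1.1547 tΔY 2.0000
    t=0.7852 [x] (4,7)
    t=1.2200 [y] (4,6)
    t=1.9399 [x] (3,6)
    t=3.0946 [x] (2,6)
    t=3.2200 [y] (2,5)
    t=4.2493 [x] (1,5)
    t=5.2200 [y] (1,4)
    t=5.4040 [x] (0,4) — stop
  → r_1 = 5.4040
beam 2: φ=90°, α=300°
  cosα=0.5000 sinα=-0.8660 | (5,7) | tMaxX 0.6400 tMaxY 0.7044 | tΔX 2.0000 tΔY 1.1547
    t=0.6400 [x] (6,7) — stop
  → r_2 = 0.6400
beam 3: φ=180°, α=30°
  cosα=0.8660 sinα=0.5000 | (5,7) | tMaxX 0.3695 tMaxY 0.7800 | tΔX 1.1547 tΔY 2.0000
    t=0.3695 [x] (6,7) — stop
  → r_3 = 0.3695
beam 4: φ=270°, α=120°
  cosα=-0.5000 sinα=0.8660 | (5,7) | tMaxX 1.3600 tMaxY 0.4503 | tΔX 2.0000 tΔY 1.1547
    t=0.4503 [y] (5,8) — stop
  → r_4 = 0.4503

ranges = [5.4040, 0.6400, 0.3695, 0.4503]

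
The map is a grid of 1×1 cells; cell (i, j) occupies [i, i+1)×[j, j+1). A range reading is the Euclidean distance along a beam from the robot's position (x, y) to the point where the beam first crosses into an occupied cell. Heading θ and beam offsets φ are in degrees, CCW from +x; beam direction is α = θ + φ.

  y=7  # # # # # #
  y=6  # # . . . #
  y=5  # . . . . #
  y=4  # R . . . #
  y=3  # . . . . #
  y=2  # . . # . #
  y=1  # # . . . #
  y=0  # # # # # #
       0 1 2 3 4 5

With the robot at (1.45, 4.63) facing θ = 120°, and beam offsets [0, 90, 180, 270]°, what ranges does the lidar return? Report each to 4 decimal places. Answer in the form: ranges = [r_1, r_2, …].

beam 1: φ=0°, α=120°
  direction (-0.5000, 0.8660); cell (1,4); t to first gridline: x 0.9000, y 0.4272 (then +2.0000 / +1.1547)
    (1,5) via y @ 0.4272
    (0,5) via x @ 0.9000  # hit
  → r_1 = 0.9000
beam 2: φ=90°, α=210°
  direction (-0.8660, -0.5000); cell (1,4); t to first gridline: x 0.5196, y 1.2600 (then +1.1547 / +2.0000)
    (0,4) via x @ 0.5196  # hit
  → r_2 = 0.5196
beam 3: φ=180°, α=300°
  direction (0.5000, -0.8660); cell (1,4); t to first gridline: x 1.1000, y 0.7275 (then +2.0000 / +1.1547)
    (1,3) via y @ 0.7275
    (2,3) via x @ 1.1000
    (2,2) via y @ 1.8822
    (2,1) via y @ 3.0369
    (3,1) via x @ 3.1000
    (3,0) via y @ 4.1916  # hit
  → r_3 = 4.1916
beam 4: φ=270°, α=30°
  direction (0.8660, 0.5000); cell (1,4); t to first gridline: x 0.6351, y 0.7400 (then +1.1547 / +2.0000)
    (2,4) via x @ 0.6351
    (2,5) via y @ 0.7400
    (3,5) via x @ 1.7898
    (3,6) via y @ 2.7400
    (4,6) via x @ 2.9445
    (5,6) via x @ 4.0992  # hit
  → r_4 = 4.0992

ranges = [0.9000, 0.5196, 4.1916, 4.0992]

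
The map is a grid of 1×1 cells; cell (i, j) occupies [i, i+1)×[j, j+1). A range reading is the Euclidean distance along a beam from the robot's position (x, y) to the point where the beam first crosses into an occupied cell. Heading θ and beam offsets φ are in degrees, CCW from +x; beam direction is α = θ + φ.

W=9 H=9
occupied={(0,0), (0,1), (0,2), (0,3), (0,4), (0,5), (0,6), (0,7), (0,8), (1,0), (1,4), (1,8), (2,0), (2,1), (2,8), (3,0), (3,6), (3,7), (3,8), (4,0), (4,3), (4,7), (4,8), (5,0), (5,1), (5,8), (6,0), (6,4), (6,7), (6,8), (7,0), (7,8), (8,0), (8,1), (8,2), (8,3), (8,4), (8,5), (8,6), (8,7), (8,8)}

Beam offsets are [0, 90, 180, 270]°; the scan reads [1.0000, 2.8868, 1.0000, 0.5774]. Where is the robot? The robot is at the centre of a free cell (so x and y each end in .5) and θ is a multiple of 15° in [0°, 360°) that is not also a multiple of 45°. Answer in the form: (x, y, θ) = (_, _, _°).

(x, y, θ) = (1.5, 2.5, 300°)

Enumerate (i+0.5, j+0.5, θ) over the 40 free cells and 16 admissible headings. For each, cast all 4 beams and compare to the given ranges.
  (7.5, 7.5, 60°): beam 1 = 0.5774 ≠ 1.0000 ✗
  (3.5, 1.5, 255°): beam 1 = 0.5176 ≠ 1.0000 ✗
  (1.5, 1.5, 30°): beam 1 = 0.5774 ≠ 1.0000 ✗
  (5.5, 7.5, 75°): beam 1 = 0.5176 ≠ 1.0000 ✗
  (2.5, 4.5, 330°): beam 1 = 1.7321 ≠ 1.0000 ✗
  …
  (1.5, 2.5, 300°): r_1=1.0000, r_2=2.8868, r_3=1.0000, r_4=0.5774 — all match ✓
Only this pose fits every beam.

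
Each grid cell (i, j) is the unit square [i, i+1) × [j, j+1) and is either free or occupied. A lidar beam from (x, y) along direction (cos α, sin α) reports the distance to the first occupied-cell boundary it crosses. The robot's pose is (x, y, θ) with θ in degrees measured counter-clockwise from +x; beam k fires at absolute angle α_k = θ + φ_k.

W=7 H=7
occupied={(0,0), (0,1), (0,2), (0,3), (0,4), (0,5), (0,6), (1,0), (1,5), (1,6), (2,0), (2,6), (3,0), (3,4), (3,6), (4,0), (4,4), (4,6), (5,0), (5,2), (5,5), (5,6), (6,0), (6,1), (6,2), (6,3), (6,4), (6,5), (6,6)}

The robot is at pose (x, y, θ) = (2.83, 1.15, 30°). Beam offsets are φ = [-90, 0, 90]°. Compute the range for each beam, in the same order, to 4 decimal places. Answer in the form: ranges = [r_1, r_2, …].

beam 1: φ=-90°, α=300°
  d=(0.5000,-0.8660)  start (2,1)  tX=0.3400 tY=0.1732  stride 1/|dx|=2.0000 1/|dy|=1.1547
    cross y-line → (2,0), t=0.1732 (wall)
  → r_1 = 0.1732
beam 2: φ=0°, α=30°
  d=(0.8660,0.5000)  start (2,1)  tX=0.1963 tY=1.7000  stride 1/|dx|=1.1547 1/|dy|=2.0000
    cross x-line → (3,1), t=0.1963
    cross x-line → (4,1), t=1.3510
    cross y-line → (4,2), t=1.7000
    cross x-line → (5,2), t=2.5057 (wall)
  → r_2 = 2.5057
beam 3: φ=90°, α=120°
  d=(-0.5000,0.8660)  start (2,1)  tX=1.6600 tY=0.9815  stride 1/|dx|=2.0000 1/|dy|=1.1547
    cross y-line → (2,2), t=0.9815
    cross x-line → (1,2), t=1.6600
    cross y-line → (1,3), t=2.1362
    cross y-line → (1,4), t=3.2909
    cross x-line → (0,4), t=3.6600 (wall)
  → r_3 = 3.6600

ranges = [0.1732, 2.5057, 3.6600]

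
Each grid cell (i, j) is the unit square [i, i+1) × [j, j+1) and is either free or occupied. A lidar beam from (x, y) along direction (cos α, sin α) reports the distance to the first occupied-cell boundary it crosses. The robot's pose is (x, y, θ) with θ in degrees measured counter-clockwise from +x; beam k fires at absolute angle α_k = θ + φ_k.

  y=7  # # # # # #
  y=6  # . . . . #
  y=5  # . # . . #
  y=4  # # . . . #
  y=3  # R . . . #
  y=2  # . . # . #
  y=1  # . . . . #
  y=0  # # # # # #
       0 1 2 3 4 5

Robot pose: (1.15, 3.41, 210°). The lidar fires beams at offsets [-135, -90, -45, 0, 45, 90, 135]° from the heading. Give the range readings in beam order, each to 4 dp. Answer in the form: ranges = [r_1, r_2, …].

ranges = [0.6108, 0.3000, 0.1553, 0.1732, 0.5796, 2.7828, 1.9153]

beam 1: φ=-135°, α=75°
  d=(0.2588,0.9659)  start (1,3)  tX=3.2841 tY=0.6108  stride 1/|dx|=3.8637 1/|dy|=1.0353
    cross y-line → (1,4), t=0.6108 (wall)
  → r_1 = 0.6108
beam 2: φ=-90°, α=120°
  d=(-0.5000,0.8660)  start (1,3)  tX=0.3000 tY=0.6813  stride 1/|dx|=2.0000 1/|dy|=1.1547
    cross x-line → (0,3), t=0.3000 (wall)
  → r_2 = 0.3000
beam 3: φ=-45°, α=165°
  d=(-0.9659,0.2588)  start (1,3)  tX=0.1553 tY=2.2796  stride 1/|dx|=1.0353 1/|dy|=3.8637
    cross x-line → (0,3), t=0.1553 (wall)
  → r_3 = 0.1553
beam 4: φ=0°, α=210°
  d=(-0.8660,-0.5000)  start (1,3)  tX=0.1732 tY=0.8200  stride 1/|dx|=1.1547 1/|dy|=2.0000
    cross x-line → (0,3), t=0.1732 (wall)
  → r_4 = 0.1732
beam 5: φ=45°, α=255°
  d=(-0.2588,-0.9659)  start (1,3)  tX=0.5796 tY=0.4245  stride 1/|dx|=3.8637 1/|dy|=1.0353
    cross y-line → (1,2), t=0.4245
    cross x-line → (0,2), t=0.5796 (wall)
  → r_5 = 0.5796
beam 6: φ=90°, α=300°
  d=(0.5000,-0.8660)  start (1,3)  tX=1.7000 tY=0.4734  stride 1/|dx|=2.0000 1/|dy|=1.1547
    cross y-line → (1,2), t=0.4734
    cross y-line → (1,1), t=1.6281
    cross x-line → (2,1), t=1.7000
    cross y-line → (2,0), t=2.7828 (wall)
  → r_6 = 2.7828
beam 7: φ=135°, α=345°
  d=(0.9659,-0.2588)  start (1,3)  tX=0.8800 tY=1.5841  stride 1/|dx|=1.0353 1/|dy|=3.8637
    cross x-line → (2,3), t=0.8800
    cross y-line → (2,2), t=1.5841
    cross x-line → (3,2), t=1.9153 (wall)
  → r_7 = 1.9153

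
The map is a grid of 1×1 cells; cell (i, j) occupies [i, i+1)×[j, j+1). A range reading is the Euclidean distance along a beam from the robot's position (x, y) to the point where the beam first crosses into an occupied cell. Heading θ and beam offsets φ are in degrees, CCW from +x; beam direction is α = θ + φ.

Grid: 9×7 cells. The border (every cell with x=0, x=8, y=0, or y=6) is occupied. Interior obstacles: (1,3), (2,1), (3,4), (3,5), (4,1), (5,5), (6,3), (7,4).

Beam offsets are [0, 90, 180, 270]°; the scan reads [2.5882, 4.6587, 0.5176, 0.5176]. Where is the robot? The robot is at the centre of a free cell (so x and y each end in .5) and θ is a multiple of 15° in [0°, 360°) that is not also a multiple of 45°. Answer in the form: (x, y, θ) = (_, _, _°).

The pose lattice has 27·16 = 432 candidates. Test each by forward raycasting.
  (4.5, 3.5, 60°): beam 1 = 1.7321 ≠ 2.5882 ✗
  (7.5, 1.5, 30°): beam 1 = 0.5774 ≠ 2.5882 ✗
  (3.5, 2.5, 105°): beam 1 = 1.5529 ≠ 2.5882 ✗
  (1.5, 2.5, 15°): beam 1 = 4.6587 ≠ 2.5882 ✗
  (7.5, 5.5, 195°): beam 1 = 1.5529 ≠ 2.5882 ✗
  …
  (5.5, 1.5, 15°): r_1=2.5882, r_2=4.6587, r_3=0.5176, r_4=0.5176 — all match ✓
No second candidate reproduces the full scan.

(x, y, θ) = (5.5, 1.5, 15°)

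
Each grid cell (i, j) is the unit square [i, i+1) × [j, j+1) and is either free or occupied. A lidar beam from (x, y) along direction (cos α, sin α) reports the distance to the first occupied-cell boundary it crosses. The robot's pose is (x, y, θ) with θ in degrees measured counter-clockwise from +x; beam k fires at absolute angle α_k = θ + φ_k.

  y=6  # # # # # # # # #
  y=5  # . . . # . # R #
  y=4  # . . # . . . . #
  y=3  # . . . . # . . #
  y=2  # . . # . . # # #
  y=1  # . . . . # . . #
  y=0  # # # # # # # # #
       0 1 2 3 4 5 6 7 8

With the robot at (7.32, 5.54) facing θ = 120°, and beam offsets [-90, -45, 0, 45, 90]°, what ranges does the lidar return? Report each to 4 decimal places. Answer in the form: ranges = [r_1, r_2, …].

beam 1: φ=-90°, α=30°
  cosα=0.8660 sinα=0.5000 | (7,5) | tMaxX 0.7852 tMaxY 0.9200 | tΔX 1.1547 tΔY 2.0000
    t=0.7852 [x] (8,5) — stop
  → r_1 = 0.7852
beam 2: φ=-45°, α=75°
  cosα=0.2588 sinα=0.9659 | (7,5) | tMaxX 2.6273 tMaxY 0.4762 | tΔX 3.8637 tΔY 1.0353
    t=0.4762 [y] (7,6) — stop
  → r_2 = 0.4762
beam 3: φ=0°, α=120°
  cosα=-0.5000 sinα=0.8660 | (7,5) | tMaxX 0.6400 tMaxY 0.5312 | tΔX 2.0000 tΔY 1.1547
    t=0.5312 [y] (7,6) — stop
  → r_3 = 0.5312
beam 4: φ=45°, α=165°
  cosα=-0.9659 sinα=0.2588 | (7,5) | tMaxX 0.3313 tMaxY 1.7773 | tΔX 1.0353 tΔY 3.8637
    t=0.3313 [x] (6,5) — stop
  → r_4 = 0.3313
beam 5: φ=90°, α=210°
  cosα=-0.8660 sinα=-0.5000 | (7,5) | tMaxX 0.3695 tMaxY 1.0800 | tΔX 1.1547 tΔY 2.0000
    t=0.3695 [x] (6,5) — stop
  → r_5 = 0.3695

ranges = [0.7852, 0.4762, 0.5312, 0.3313, 0.3695]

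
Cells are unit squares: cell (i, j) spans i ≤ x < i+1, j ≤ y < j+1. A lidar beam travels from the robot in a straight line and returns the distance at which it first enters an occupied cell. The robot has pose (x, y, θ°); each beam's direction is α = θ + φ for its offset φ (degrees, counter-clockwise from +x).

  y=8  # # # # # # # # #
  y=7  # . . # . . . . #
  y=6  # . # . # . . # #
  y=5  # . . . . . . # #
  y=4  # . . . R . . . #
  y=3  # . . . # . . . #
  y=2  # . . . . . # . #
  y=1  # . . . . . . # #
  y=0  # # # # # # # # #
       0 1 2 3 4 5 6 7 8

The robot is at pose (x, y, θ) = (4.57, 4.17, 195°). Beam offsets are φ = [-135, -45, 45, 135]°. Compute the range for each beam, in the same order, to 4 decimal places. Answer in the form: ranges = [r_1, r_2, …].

ranges = [4.4225, 4.1223, 0.1963, 0.3400]

beam 1: φ=-135°, α=60°
  direction (0.5000, 0.8660); cell (4,4); t to first gridline: x 0.8600, y 0.9584 (then +2.0000 / +1.1547)
    (5,4) via x @ 0.8600
    (5,5) via y @ 0.9584
    (5,6) via y @ 2.1131
    (6,6) via x @ 2.8600
    (6,7) via y @ 3.2678
    (6,8) via y @ 4.4225  # hit
  → r_1 = 4.4225
beam 2: φ=-45°, α=150°
  direction (-0.8660, 0.5000); cell (4,4); t to first gridline: x 0.6582, y 1.6600 (then +1.1547 / +2.0000)
    (3,4) via x @ 0.6582
    (3,5) via y @ 1.6600
    (2,5) via x @ 1.8129
    (1,5) via x @ 2.9676
    (1,6) via y @ 3.6600
    (0,6) via x @ 4.1223  # hit
  → r_2 = 4.1223
beam 3: φ=45°, α=240°
  direction (-0.5000, -0.8660); cell (4,4); t to first gridline: x 1.1400, y 0.1963 (then +2.0000 / +1.1547)
    (4,3) via y @ 0.1963  # hit
  → r_3 = 0.1963
beam 4: φ=135°, α=330°
  direction (0.8660, -0.5000); cell (4,4); t to first gridline: x 0.4965, y 0.3400 (then +1.1547 / +2.0000)
    (4,3) via y @ 0.3400  # hit
  → r_4 = 0.3400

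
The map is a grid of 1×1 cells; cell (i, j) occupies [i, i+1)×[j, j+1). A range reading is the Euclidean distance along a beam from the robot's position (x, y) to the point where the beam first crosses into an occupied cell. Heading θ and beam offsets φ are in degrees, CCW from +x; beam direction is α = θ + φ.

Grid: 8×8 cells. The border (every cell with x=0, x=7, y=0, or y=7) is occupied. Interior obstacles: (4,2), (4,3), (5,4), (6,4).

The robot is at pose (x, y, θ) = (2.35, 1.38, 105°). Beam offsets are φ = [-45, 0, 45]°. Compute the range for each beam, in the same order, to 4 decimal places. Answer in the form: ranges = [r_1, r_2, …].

beam 1: φ=-45°, α=60°
  d=(0.5000,0.8660)  start (2,1)  tX=1.3000 tY=0.7159  stride 1/|dx|=2.0000 1/|dy|=1.1547
    cross y-line → (2,2), t=0.7159
    cross x-line → (3,2), t=1.3000
    cross y-line → (3,3), t=1.8706
    cross y-line → (3,4), t=3.0253
    cross x-line → (4,4), t=3.3000
    cross y-line → (4,5), t=4.1800
    cross x-line → (5,5), t=5.3000
    cross y-line → (5,6), t=5.3347
    cross y-line → (5,7), t=6.4894 (wall)
  → r_1 = 6.4894
beam 2: φ=0°, α=105°
  d=(-0.2588,0.9659)  start (2,1)  tX=1.3523 tY=0.6419  stride 1/|dx|=3.8637 1/|dy|=1.0353
    cross y-line → (2,2), t=0.6419
    cross x-line → (1,2), t=1.3523
    cross y-line → (1,3), t=1.6771
    cross y-line → (1,4), t=2.7124
    cross y-line → (1,5), t=3.7477
    cross y-line → (1,6), t=4.7830
    cross x-line → (0,6), t=5.2160 (wall)
  → r_2 = 5.2160
beam 3: φ=45°, α=150°
  d=(-0.8660,0.5000)  start (2,1)  tX=0.4041 tY=1.2400  stride 1/|dx|=1.1547 1/|dy|=2.0000
    cross x-line → (1,1), t=0.4041
    cross y-line → (1,2), t=1.2400
    cross x-line → (0,2), t=1.5588 (wall)
  → r_3 = 1.5588

ranges = [6.4894, 5.2160, 1.5588]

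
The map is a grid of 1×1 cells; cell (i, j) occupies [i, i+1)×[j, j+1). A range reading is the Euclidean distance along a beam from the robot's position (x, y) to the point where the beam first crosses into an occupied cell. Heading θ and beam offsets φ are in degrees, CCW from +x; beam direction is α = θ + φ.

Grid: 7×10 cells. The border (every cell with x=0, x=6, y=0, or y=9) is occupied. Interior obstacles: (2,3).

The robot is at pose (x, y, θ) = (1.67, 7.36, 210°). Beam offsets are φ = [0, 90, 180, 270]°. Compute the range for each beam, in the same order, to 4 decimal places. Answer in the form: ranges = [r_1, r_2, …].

beam 1: φ=0°, α=210°
  dir = (cos 210°, sin 210°) = (-0.8660, -0.5000); from cell (1,7)
  next x-line at t=0.7736, next y-line at t=0.7200; Δt_x=1.1547, Δt_y=2.0000
    y: enter (1,6) at t=0.7200
    x: enter (0,6) at t=0.7736 ← occupied
  → r_1 = 0.7736
beam 2: φ=90°, α=300°
  dir = (cos 300°, sin 300°) = (0.5000, -0.8660); from cell (1,7)
  next x-line at t=0.6600, next y-line at t=0.4157; Δt_x=2.0000, Δt_y=1.1547
    y: enter (1,6) at t=0.4157
    x: enter (2,6) at t=0.6600
    y: enter (2,5) at t=1.5704
    x: enter (3,5) at t=2.6600
    y: enter (3,4) at t=2.7251
    y: enter (3,3) at t=3.8798
    x: enter (4,3) at t=4.6600
    y: enter (4,2) at t=5.0345
    y: enter (4,1) at t=6.1892
    x: enter (5,1) at t=6.6600
    y: enter (5,0) at t=7.3439 ← occupied
  → r_2 = 7.3439
beam 3: φ=180°, α=30°
  dir = (cos 30°, sin 30°) = (0.8660, 0.5000); from cell (1,7)
  next x-line at t=0.3811, next y-line at t=1.2800; Δt_x=1.1547, Δt_y=2.0000
    x: enter (2,7) at t=0.3811
    y: enter (2,8) at t=1.2800
    x: enter (3,8) at t=1.5358
    x: enter (4,8) at t=2.6905
    y: enter (4,9) at t=3.2800 ← occupied
  → r_3 = 3.2800
beam 4: φ=270°, α=120°
  dir = (cos 120°, sin 120°) = (-0.5000, 0.8660); from cell (1,7)
  next x-line at t=1.3400, next y-line at t=0.7390; Δt_x=2.0000, Δt_y=1.1547
    y: enter (1,8) at t=0.7390
    x: enter (0,8) at t=1.3400 ← occupied
  → r_4 = 1.3400

ranges = [0.7736, 7.3439, 3.2800, 1.3400]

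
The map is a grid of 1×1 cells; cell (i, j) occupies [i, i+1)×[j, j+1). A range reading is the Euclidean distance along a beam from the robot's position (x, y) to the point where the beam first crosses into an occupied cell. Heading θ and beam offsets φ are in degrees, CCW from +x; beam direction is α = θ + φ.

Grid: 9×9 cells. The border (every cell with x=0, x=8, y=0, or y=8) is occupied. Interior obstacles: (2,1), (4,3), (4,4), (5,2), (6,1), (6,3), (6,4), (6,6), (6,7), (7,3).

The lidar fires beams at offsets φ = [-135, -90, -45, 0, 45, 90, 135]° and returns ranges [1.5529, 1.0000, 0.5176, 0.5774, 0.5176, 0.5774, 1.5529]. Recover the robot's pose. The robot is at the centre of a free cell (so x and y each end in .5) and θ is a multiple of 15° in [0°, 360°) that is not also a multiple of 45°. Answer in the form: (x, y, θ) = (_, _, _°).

(x, y, θ) = (7.5, 2.5, 30°)

Enumerate (i+0.5, j+0.5, θ) over the 39 free cells and 16 admissible headings. For each, cast all 7 beams and compare to the given ranges.
  (1.5, 4.5, 195°): beam 1 = 4.0415 ≠ 1.5529 ✗
  (4.5, 2.5, 210°): beam 1 = 0.5176 ≠ 1.5529 ✗
  (3.5, 1.5, 255°): beam 1 = 5.0000 ≠ 1.5529 ✗
  …
  (7.5, 2.5, 30°): r_1=1.5529, r_2=1.0000, r_3=0.5176, r_4=0.5774, r_5=0.5176, r_6=0.5774, r_7=1.5529 — all match ✓
No second candidate reproduces the full scan.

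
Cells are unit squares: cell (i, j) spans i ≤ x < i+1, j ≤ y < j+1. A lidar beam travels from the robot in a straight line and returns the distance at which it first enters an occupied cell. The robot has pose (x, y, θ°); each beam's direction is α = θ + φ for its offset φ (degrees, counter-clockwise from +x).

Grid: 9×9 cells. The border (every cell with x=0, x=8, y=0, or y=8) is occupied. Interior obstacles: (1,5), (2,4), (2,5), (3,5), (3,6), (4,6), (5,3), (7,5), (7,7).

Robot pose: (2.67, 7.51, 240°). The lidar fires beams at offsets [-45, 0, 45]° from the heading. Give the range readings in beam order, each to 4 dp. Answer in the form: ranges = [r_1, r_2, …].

ranges = [1.7289, 1.7436, 1.2750]

beam 1: φ=-45°, α=195°
  cosα=-0.9659 sinα=-0.2588 | (2,7) | tMaxX 0.6936 tMaxY 1.9705 | tΔX 1.0353 tΔY 3.8637
    t=0.6936 [x] (1,7)
    t=1.7289 [x] (0,7) — stop
  → r_1 = 1.7289
beam 2: φ=0°, α=240°
  cosα=-0.5000 sinα=-0.8660 | (2,7) | tMaxX 1.3400 tMaxY 0.5889 | tΔX 2.0000 tΔY 1.1547
    t=0.5889 [y] (2,6)
    t=1.3400 [x] (1,6)
    t=1.7436 [y] (1,5) — stop
  → r_2 = 1.7436
beam 3: φ=45°, α=285°
  cosα=0.2588 sinα=-0.9659 | (2,7) | tMaxX 1.2750 tMaxY 0.5280 | tΔX 3.8637 tΔY 1.0353
    t=0.5280 [y] (2,6)
    t=1.2750 [x] (3,6) — stop
  → r_3 = 1.2750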